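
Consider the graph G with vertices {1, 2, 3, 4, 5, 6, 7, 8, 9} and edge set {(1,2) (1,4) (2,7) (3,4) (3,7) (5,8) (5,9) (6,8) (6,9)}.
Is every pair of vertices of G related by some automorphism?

G has two connected components, {1, 2, 3, 4, 7} and {5, 6, 8, 9}; each is 2-regular, so G = C_5 ⊔ C_4. The orbit of 1 under Aut(G) is {1, 2, 3, 4, 7}, which does not contain 5, so G is not vertex-transitive.

No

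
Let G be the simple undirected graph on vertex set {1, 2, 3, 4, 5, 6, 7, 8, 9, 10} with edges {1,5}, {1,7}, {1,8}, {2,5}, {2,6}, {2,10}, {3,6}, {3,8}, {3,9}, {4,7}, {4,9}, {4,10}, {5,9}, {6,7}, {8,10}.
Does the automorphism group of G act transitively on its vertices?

G is 3-regular on 10 vertices with no triangles and no 4-cycles (girth 5): this is the Petersen graph. Viewing the Petersen graph as the Kneser graph K(5,2) — vertices are 2-subsets of {1,…,5}, edges join disjoint pairs — its automorphisms are exactly the permutations of the 5-element set, so Aut ≅ S_5 of order 120. Under this action every vertex can be carried to every other, so G is vertex-transitive.

Yes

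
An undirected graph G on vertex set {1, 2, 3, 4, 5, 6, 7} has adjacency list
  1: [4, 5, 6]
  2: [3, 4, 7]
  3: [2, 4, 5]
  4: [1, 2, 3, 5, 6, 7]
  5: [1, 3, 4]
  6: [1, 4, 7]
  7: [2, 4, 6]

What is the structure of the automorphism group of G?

the dihedral group of order 12

Vertex 4 is the unique vertex of degree 6; the remaining 6 vertices each have degree 3 and induce a cycle, so G is the wheel on 7 vertices with hub 4. Every automorphism fixes the hub and acts on the rim 6-cycle, so Aut(G) ≅ Aut(C_6) = D_6 of order 12.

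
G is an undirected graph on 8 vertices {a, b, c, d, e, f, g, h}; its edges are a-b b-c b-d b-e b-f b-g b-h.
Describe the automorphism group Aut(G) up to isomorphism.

Vertex b has degree 7 and every other vertex has degree 1, so G is the star K_{1,7} with centre b. Any automorphism fixes the centre and permutes the 7 leaves freely, so Aut(G) ≅ S_7 of order 7! = 5040.

the symmetric group on 7 letters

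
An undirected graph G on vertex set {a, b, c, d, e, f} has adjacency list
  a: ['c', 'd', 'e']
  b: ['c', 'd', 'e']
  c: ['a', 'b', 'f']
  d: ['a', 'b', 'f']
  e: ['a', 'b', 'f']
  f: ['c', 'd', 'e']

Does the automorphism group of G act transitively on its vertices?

Yes

G is 3-regular and bipartite with parts {a, b, f} and {c, d, e} (each part is independent and every cross-pair is an edge), so G = K_{3,3}. Each part can be permuted independently (S_3 × S_3) and the two equal-size parts can also be swapped, giving (S_3 × S_3) ⋊ Z_2 of order 2·(3!)² = 72. Under this action every vertex can be carried to every other, so G is vertex-transitive.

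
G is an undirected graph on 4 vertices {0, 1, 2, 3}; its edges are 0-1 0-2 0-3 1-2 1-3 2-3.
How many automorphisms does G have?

All 4 vertices are pairwise adjacent: G = K_4. Every bijection on the vertex set is an automorphism of K_4; hence Aut(K_4) ≅ S_4, order 24.

24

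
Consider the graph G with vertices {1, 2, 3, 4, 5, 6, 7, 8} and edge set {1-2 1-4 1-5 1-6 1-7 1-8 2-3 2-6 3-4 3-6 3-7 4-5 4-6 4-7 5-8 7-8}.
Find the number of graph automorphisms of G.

The degree sequence is [6, 3, 4, 5, 3, 4, 4, 3]. Checking the degree-preserving permutations of the vertex set shows that none except the identity preserves every edge, so Aut(G) is trivial.

1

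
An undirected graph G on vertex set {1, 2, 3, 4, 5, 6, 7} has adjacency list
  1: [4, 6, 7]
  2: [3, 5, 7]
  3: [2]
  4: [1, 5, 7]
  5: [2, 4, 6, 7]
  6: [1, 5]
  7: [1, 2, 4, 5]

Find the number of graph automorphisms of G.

Degrees alone do not determine every vertex (e.g. 1 and 2 both have degree 3), but their neighbour-degree multisets differ: N(1) has degrees [2, 3, 4] while N(2) has degrees [1, 4, 4]. Repeating this refinement separates all vertices, so the only automorphism is the identity.

1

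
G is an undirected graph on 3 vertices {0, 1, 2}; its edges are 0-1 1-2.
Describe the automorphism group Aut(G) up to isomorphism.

C_2

The degree sequence is [1, 2, 1]; the two degree-1 vertices 0 and 2 are the ends of a path, so G = P_3. The only nontrivial automorphism of a path is the end-to-end reflection, so Aut(G) ≅ Z_2.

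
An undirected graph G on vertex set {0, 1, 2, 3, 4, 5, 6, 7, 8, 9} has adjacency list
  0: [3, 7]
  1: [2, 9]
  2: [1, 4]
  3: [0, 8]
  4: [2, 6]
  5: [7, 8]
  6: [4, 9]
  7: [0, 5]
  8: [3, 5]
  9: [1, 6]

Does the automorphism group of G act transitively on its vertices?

G has two connected components, {0, 3, 5, 7, 8} and {1, 2, 4, 6, 9}; each is 2-regular, so G = C_5 ⊔ C_5. Aut of a disjoint union of two copies of C_5 is the wreath product D_5 ≀ Z_2, of order 2·10² = 200. Under this action every vertex can be carried to every other, so G is vertex-transitive.

Yes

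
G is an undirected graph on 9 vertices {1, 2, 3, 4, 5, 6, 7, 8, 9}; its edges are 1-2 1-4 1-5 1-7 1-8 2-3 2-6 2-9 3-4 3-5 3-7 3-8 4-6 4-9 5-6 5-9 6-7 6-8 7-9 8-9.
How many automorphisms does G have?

2880

The vertices split by degree into {1, 3, 6, 9} (degree 5) and {2, 4, 5, 7, 8} (degree 4); every edge runs between the two parts, so G is the complete bipartite graph K_{4,5}. The parts have unequal sizes, so no automorphism swaps them; each part is permuted independently, giving S_5 × S_4 of order 5!·4! = 2880.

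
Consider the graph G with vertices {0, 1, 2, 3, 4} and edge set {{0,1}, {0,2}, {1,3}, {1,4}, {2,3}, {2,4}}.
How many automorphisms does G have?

12

The vertices split by degree into {1, 2} (degree 3) and {0, 3, 4} (degree 2); every edge runs between the two parts, so G is the complete bipartite graph K_{2,3}. Automorphisms preserve the bipartition setwise (since the parts differ in size) and act as S_2 × S_3 within it; |Aut| = 12.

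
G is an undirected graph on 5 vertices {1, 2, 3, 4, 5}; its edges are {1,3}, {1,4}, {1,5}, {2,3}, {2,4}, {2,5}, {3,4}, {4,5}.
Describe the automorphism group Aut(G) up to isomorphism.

Vertex 4 is the unique vertex of degree 4; the remaining 4 vertices each have degree 3 and induce a cycle, so G is the wheel on 5 vertices with hub 4. Every automorphism fixes the hub and acts on the rim 4-cycle, so Aut(G) ≅ Aut(C_4) = D_4 of order 8.

the dihedral group of order 8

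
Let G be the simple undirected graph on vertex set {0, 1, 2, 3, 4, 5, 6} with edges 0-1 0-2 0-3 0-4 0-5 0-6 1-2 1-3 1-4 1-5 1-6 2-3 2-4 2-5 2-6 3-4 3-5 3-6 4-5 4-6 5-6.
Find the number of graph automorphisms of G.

All 7 vertices are pairwise adjacent: G = K_7. Every bijection on the vertex set is an automorphism of K_7; hence Aut(K_7) ≅ S_7, order 5040.

5040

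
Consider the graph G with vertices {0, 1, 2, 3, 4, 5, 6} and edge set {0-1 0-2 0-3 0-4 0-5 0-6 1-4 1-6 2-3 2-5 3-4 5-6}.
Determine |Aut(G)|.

12

Vertex 0 is the unique vertex of degree 6; the remaining 6 vertices each have degree 3 and induce a cycle, so G is the wheel on 7 vertices with hub 0. Every automorphism fixes the hub and acts on the rim 6-cycle, so Aut(G) ≅ Aut(C_6) = D_6 of order 12.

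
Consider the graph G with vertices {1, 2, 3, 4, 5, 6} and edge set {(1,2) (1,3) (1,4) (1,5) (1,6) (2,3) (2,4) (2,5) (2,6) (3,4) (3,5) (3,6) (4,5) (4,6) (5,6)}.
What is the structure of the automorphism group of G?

All 6 vertices are pairwise adjacent: G = K_6. Any permutation of the 6 vertices preserves K_6, so Aut(K_6) = S_6 of order 6! = 720.

S_6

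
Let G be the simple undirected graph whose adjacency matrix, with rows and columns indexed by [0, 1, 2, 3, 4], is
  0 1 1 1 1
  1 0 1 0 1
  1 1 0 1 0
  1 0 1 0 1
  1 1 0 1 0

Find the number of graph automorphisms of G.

8

Vertex 0 is the unique vertex of degree 4; the remaining 4 vertices each have degree 3 and induce a cycle, so G is the wheel on 5 vertices with hub 0. With the hub fixed, the remaining symmetry is that of the rim cycle C_4, giving the dihedral group D_4.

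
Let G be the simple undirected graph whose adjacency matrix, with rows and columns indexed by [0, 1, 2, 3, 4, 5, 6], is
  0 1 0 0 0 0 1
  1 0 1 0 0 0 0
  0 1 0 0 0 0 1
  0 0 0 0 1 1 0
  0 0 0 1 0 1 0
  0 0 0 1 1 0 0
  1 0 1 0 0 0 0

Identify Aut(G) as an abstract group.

G has two connected components, {0, 1, 2, 6} and {3, 4, 5}; each is 2-regular, so G = C_4 ⊔ C_3. No automorphism exchanges components of different sizes, hence Aut(G) is the direct product D_3 × D_4, order 48.

D_3 × D_4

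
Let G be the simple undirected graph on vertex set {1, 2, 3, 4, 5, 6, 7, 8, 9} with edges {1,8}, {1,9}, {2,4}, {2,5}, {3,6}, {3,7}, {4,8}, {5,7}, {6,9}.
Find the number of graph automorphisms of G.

Every vertex has degree 2 and the graph is connected, so G is the 9-cycle C_9. The automorphisms of the 9-cycle are exactly the symmetries of a regular 9-gon: the dihedral group D_9, |D_9| = 18.

18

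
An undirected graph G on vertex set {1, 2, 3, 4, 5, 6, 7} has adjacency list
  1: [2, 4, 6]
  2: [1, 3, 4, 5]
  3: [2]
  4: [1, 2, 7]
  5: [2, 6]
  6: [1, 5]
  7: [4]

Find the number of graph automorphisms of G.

1

Degrees alone do not determine every vertex (e.g. 1 and 4 both have degree 3), but their neighbour-degree multisets differ: N(1) has degrees [2, 3, 4] while N(4) has degrees [1, 3, 4]. Repeating this refinement separates all vertices, so the only automorphism is the identity.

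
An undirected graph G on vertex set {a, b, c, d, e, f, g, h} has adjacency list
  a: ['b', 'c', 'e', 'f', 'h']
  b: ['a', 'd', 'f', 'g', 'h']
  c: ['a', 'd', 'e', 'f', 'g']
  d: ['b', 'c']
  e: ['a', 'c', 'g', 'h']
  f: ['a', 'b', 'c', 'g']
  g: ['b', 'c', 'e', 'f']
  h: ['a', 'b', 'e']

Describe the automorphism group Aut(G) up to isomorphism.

Degrees alone do not determine every vertex (e.g. a and b both have degree 5), but their neighbour-degree multisets differ: N(a) has degrees [3, 4, 4, 5, 5] while N(b) has degrees [2, 3, 4, 4, 5]. Repeating this refinement separates all vertices, so the only automorphism is the identity.

the trivial group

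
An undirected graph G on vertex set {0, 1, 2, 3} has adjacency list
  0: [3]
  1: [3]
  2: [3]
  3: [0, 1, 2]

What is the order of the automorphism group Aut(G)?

6

Vertex 3 has degree 3 and every other vertex has degree 1, so G is the star K_{1,3} with centre 3. Any automorphism fixes the centre and permutes the 3 leaves freely, so Aut(G) ≅ S_3 of order 3! = 6.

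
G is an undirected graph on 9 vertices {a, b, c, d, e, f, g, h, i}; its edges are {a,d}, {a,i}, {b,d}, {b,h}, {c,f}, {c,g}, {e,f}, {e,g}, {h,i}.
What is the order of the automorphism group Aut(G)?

G has two connected components, {a, b, d, h, i} and {c, e, f, g}; each is 2-regular, so G = C_5 ⊔ C_4. No automorphism exchanges components of different sizes, hence Aut(G) is the direct product D_5 × D_4, order 80.

80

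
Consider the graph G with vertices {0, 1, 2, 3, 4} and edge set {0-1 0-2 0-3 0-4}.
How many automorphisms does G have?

24

Vertex 0 has degree 4 and every other vertex has degree 1, so G is the star K_{1,4} with centre 0. Any automorphism fixes the centre and permutes the 4 leaves freely, so Aut(G) ≅ S_4 of order 4! = 24.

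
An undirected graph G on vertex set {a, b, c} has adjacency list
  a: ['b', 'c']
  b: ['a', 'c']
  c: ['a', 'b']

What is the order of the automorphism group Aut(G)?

All 3 vertices are pairwise adjacent: G = K_3. Every bijection on the vertex set is an automorphism of K_3; hence Aut(K_3) ≅ S_3, order 6.

6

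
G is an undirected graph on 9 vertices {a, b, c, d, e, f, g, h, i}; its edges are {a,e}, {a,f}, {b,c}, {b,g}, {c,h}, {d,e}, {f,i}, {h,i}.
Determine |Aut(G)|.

The degree sequence is [2, 2, 2, 1, 2, 2, 1, 2, 2]; the two degree-1 vertices d and g are the ends of a path, so G = P_9. The only nontrivial automorphism of a path is the end-to-end reflection, so Aut(G) ≅ Z_2.

2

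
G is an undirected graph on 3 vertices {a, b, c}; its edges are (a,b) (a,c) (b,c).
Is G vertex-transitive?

All 3 vertices are pairwise adjacent: G = K_3. Any permutation of the 3 vertices preserves K_3, so Aut(K_3) = S_3 of order 3! = 6. Under this action every vertex can be carried to every other, so G is vertex-transitive.

Yes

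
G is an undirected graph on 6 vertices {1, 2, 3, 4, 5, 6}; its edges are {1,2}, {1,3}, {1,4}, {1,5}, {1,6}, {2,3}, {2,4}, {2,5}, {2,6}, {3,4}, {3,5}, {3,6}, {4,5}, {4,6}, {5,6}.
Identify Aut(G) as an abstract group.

Every vertex has degree 5, so G is the complete graph K_6. Any permutation of the 6 vertices preserves K_6, so Aut(K_6) = S_6 of order 6! = 720.

S_6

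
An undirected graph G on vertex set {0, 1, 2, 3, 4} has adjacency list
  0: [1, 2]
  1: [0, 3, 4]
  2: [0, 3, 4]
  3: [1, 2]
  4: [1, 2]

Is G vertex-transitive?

Automorphisms preserve degree, but G has vertices of degree 2 and vertices of degree 3; no automorphism maps one to the other, so G is not vertex-transitive.

No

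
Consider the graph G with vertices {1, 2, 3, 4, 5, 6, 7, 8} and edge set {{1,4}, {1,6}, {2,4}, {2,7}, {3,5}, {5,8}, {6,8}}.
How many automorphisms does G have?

The degree sequence is [2, 2, 1, 2, 2, 2, 1, 2]; the two degree-1 vertices 3 and 7 are the ends of a path, so G = P_8. A path has exactly one nontrivial symmetry — reversal — giving Aut(G) of order 2.

2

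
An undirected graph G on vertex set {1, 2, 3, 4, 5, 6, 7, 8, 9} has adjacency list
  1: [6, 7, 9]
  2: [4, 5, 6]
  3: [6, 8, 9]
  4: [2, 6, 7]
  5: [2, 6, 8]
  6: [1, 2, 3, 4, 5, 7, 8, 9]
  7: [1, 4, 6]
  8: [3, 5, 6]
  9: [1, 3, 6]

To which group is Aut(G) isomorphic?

D_8

Vertex 6 is the unique vertex of degree 8; the remaining 8 vertices each have degree 3 and induce a cycle, so G is the wheel on 9 vertices with hub 6. Every automorphism fixes the hub and acts on the rim 8-cycle, so Aut(G) ≅ Aut(C_8) = D_8 of order 16.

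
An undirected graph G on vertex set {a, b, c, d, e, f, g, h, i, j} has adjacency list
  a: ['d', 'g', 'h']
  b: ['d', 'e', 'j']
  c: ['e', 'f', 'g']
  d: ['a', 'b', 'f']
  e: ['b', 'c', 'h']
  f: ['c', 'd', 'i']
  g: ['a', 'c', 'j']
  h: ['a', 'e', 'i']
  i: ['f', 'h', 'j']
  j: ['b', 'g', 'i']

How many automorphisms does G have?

G is 3-regular on 10 vertices with no triangles and no 4-cycles (girth 5): this is the Petersen graph. Viewing the Petersen graph as the Kneser graph K(5,2) — vertices are 2-subsets of {1,…,5}, edges join disjoint pairs — its automorphisms are exactly the permutations of the 5-element set, so Aut ≅ S_5 of order 120.

120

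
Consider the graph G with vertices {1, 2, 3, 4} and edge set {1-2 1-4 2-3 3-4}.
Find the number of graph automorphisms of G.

G is 2-regular and bipartite on 2^2 = 4 vertices with girth 4; it is the hypercube graph Q_2. The symmetry group of the 2-cube is the hyperoctahedral group B_2 = Z_2 ≀ S_2, of order 2^2·2! = 8.

8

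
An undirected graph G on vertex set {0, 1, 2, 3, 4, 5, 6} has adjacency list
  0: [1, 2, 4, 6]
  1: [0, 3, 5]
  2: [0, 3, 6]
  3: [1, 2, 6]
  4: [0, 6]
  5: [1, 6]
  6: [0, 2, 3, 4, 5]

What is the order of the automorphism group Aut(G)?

1

Degrees alone do not determine every vertex (e.g. 1 and 2 both have degree 3), but their neighbour-degree multisets differ: N(1) has degrees [2, 3, 4] while N(2) has degrees [3, 4, 5]. Repeating this refinement separates all vertices, so the only automorphism is the identity.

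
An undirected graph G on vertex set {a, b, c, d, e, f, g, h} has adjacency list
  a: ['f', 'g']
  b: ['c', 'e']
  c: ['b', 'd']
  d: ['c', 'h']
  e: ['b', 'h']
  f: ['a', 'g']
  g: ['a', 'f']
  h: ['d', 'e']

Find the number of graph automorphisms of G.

60

G has two connected components, {b, c, d, e, h} and {a, f, g}; each is 2-regular, so G = C_5 ⊔ C_3. No automorphism exchanges components of different sizes, hence Aut(G) is the direct product D_3 × D_5, order 60.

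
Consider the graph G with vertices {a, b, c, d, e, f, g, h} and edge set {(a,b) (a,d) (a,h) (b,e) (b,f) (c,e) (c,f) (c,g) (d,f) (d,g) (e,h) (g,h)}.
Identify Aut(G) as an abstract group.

G is 3-regular and bipartite on 2^3 = 8 vertices with girth 4; it is the hypercube graph Q_3. The symmetry group of the 3-cube is the hyperoctahedral group B_3 = Z_2 ≀ S_3, of order 2^3·3! = 48.

the hyperoctahedral group B_3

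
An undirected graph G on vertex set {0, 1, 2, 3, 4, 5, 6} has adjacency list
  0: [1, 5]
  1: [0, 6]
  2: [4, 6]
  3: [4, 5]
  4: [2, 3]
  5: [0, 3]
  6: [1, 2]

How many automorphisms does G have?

14

Every vertex has degree 2 and the graph is connected, so G is the 7-cycle C_7. The automorphisms of the 7-cycle are exactly the symmetries of a regular 7-gon: the dihedral group D_7, |D_7| = 14.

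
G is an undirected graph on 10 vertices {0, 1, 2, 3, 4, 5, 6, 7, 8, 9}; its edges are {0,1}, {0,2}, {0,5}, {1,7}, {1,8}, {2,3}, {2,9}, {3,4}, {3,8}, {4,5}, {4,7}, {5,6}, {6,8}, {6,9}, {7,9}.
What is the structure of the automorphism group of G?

G is 3-regular on 10 vertices with no triangles and no 4-cycles (girth 5): this is the Petersen graph. It is a classical fact that the Petersen graph has automorphism group S_5 (order 120), arising from its description as the Kneser graph K(5,2).

S_5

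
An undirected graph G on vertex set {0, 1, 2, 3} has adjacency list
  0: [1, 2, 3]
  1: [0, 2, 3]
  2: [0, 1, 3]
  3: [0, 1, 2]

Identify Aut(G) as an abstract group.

Every vertex has degree 3, so G is the complete graph K_4. Every bijection on the vertex set is an automorphism of K_4; hence Aut(K_4) ≅ S_4, order 24.

the symmetric group on 4 letters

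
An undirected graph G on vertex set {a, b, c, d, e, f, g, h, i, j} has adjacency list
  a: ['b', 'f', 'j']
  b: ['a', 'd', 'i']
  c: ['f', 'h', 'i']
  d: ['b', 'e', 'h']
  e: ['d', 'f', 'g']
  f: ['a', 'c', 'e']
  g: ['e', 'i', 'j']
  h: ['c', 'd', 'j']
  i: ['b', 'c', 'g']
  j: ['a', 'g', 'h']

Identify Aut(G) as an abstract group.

G is 3-regular on 10 vertices with no triangles and no 4-cycles (girth 5): this is the Petersen graph. It is a classical fact that the Petersen graph has automorphism group S_5 (order 120), arising from its description as the Kneser graph K(5,2).

the symmetric group S_5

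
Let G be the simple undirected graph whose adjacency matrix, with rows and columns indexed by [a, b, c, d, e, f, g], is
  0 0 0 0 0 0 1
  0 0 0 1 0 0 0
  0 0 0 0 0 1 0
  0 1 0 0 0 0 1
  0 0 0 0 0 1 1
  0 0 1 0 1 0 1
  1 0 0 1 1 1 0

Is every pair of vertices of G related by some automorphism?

No

Vertex f is the only vertex of degree 3, so every automorphism fixes it; G is not vertex-transitive.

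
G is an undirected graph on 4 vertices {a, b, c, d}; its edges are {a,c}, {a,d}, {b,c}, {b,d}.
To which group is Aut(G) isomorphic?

Z_2^2 ⋊ S_2

G is 2-regular and bipartite on 2^2 = 4 vertices with girth 4; it is the hypercube graph Q_2. Aut(Q_2) consists of the signed permutations of the 2 coordinate axes: 2! permutations times 2^2 sign flips, so |Aut| = 2^2·2! = 8.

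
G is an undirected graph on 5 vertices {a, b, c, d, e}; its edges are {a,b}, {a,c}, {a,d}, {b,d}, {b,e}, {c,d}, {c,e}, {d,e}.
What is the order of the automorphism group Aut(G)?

8

Vertex d is the unique vertex of degree 4; the remaining 4 vertices each have degree 3 and induce a cycle, so G is the wheel on 5 vertices with hub d. Every automorphism fixes the hub and acts on the rim 4-cycle, so Aut(G) ≅ Aut(C_4) = D_4 of order 8.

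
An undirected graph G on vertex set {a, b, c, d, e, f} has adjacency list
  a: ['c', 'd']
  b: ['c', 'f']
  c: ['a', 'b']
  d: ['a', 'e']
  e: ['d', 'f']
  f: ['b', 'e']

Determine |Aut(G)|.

Every vertex has degree 2 and the graph is connected, so G is the 6-cycle C_6. The automorphisms of the 6-cycle are exactly the symmetries of a regular 6-gon: the dihedral group D_6, |D_6| = 12.

12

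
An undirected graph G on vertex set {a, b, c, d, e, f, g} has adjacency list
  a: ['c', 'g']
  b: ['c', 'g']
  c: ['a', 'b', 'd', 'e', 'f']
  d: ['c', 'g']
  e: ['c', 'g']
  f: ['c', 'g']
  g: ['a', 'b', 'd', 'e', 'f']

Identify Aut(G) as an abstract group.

The vertices split by degree into {c, g} (degree 5) and {a, b, d, e, f} (degree 2); every edge runs between the two parts, so G is the complete bipartite graph K_{2,5}. The parts have unequal sizes, so no automorphism swaps them; each part is permuted independently, giving S_5 × S_2 of order 5!·2! = 240.

S_5 × S_2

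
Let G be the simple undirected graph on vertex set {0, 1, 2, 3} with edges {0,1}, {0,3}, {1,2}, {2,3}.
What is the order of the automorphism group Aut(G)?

8

G is 2-regular and bipartite with parts {1, 3} and {0, 2} (each part is independent and every cross-pair is an edge), so G = K_{2,2}. Aut(K_{2,2}) is the wreath product S_2 ≀ Z_2: permute within each part, then optionally swap the parts; |Aut| = 2·(2!)² = 8.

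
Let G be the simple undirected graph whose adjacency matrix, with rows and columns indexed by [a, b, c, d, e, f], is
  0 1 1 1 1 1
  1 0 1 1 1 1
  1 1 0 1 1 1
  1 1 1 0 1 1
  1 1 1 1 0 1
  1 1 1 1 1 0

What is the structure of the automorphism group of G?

the symmetric group on 6 letters

Every vertex has degree 5, so G is the complete graph K_6. Every bijection on the vertex set is an automorphism of K_6; hence Aut(K_6) ≅ S_6, order 720.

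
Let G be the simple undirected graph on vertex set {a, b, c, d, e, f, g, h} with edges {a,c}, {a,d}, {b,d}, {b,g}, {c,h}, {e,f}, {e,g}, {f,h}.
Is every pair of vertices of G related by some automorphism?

G is 2-regular and connected on 8 vertices, i.e. the cycle C_8. C_8 has 8 rotations and 8 reflections, so Aut(C_8) ≅ D_8 of order 16. This group acts transitively on the 8 vertices.

Yes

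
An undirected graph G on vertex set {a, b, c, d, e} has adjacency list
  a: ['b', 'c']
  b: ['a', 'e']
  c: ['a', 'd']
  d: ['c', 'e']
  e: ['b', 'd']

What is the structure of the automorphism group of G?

G is 2-regular and connected on 5 vertices, i.e. the cycle C_5. The automorphisms of the 5-cycle are exactly the symmetries of a regular 5-gon: the dihedral group D_5, |D_5| = 10.

D_5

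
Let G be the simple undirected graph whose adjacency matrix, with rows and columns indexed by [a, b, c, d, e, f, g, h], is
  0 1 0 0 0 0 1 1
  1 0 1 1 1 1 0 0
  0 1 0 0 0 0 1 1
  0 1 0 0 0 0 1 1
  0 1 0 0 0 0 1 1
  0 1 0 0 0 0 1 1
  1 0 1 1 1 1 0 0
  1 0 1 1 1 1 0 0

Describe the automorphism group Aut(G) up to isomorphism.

S_5 × S_3

The vertices split by degree into {b, g, h} (degree 5) and {a, c, d, e, f} (degree 3); every edge runs between the two parts, so G is the complete bipartite graph K_{3,5}. Automorphisms preserve the bipartition setwise (since the parts differ in size) and act as S_5 × S_3 within it; |Aut| = 720.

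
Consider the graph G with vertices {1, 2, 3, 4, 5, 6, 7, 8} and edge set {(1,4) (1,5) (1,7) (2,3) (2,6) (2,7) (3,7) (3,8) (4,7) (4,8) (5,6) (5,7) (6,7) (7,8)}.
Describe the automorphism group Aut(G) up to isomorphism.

the dihedral group of order 14

Vertex 7 is the unique vertex of degree 7; the remaining 7 vertices each have degree 3 and induce a cycle, so G is the wheel on 8 vertices with hub 7. Every automorphism fixes the hub and acts on the rim 7-cycle, so Aut(G) ≅ Aut(C_7) = D_7 of order 14.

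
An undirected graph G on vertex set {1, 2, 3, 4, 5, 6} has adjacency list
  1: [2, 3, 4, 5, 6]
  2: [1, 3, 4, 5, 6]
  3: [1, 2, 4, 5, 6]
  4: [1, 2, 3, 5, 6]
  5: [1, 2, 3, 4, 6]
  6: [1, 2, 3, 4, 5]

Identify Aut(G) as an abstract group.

Every vertex has degree 5, so G is the complete graph K_6. Any permutation of the 6 vertices preserves K_6, so Aut(K_6) = S_6 of order 6! = 720.

S_6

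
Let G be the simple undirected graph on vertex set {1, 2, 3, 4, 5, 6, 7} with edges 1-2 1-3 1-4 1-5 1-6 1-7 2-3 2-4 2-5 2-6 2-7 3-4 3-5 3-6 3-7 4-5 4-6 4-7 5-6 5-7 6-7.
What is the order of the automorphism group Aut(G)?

5040

All 7 vertices are pairwise adjacent: G = K_7. Any permutation of the 7 vertices preserves K_7, so Aut(K_7) = S_7 of order 7! = 5040.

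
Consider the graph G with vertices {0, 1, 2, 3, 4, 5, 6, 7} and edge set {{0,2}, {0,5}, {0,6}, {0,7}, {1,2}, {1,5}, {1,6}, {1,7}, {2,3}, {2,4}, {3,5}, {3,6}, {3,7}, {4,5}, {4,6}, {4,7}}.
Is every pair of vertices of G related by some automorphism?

G is 4-regular and bipartite with parts {2, 5, 6, 7} and {0, 1, 3, 4} (each part is independent and every cross-pair is an edge), so G = K_{4,4}. Each part can be permuted independently (S_4 × S_4) and the two equal-size parts can also be swapped, giving (S_4 × S_4) ⋊ Z_2 of order 2·(4!)² = 1152. This group acts transitively on the 8 vertices.

Yes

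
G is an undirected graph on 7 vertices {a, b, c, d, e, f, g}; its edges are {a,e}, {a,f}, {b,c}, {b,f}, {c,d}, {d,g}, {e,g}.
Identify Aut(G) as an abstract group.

D_7

Every vertex has degree 2 and the graph is connected, so G is the 7-cycle C_7. C_7 has 7 rotations and 7 reflections, so Aut(C_7) ≅ D_7 of order 14.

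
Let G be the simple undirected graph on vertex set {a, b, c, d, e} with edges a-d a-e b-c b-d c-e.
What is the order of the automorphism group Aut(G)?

G is 2-regular and connected on 5 vertices, i.e. the cycle C_5. C_5 has 5 rotations and 5 reflections, so Aut(C_5) ≅ D_5 of order 10.

10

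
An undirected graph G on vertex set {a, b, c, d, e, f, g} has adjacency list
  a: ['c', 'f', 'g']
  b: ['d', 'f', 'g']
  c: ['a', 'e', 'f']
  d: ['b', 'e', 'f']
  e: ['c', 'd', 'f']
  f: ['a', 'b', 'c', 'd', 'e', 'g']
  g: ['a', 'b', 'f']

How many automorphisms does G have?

12

Vertex f is the unique vertex of degree 6; the remaining 6 vertices each have degree 3 and induce a cycle, so G is the wheel on 7 vertices with hub f. With the hub fixed, the remaining symmetry is that of the rim cycle C_6, giving the dihedral group D_6.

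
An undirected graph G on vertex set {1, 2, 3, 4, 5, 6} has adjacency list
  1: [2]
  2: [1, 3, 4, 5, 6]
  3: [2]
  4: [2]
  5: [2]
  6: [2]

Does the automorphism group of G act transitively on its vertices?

No

Vertex 2 is the only vertex of degree 5, so every automorphism fixes it; G is not vertex-transitive.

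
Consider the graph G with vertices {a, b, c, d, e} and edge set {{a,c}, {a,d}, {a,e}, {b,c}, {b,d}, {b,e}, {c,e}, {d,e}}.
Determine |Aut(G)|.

Vertex e is the unique vertex of degree 4; the remaining 4 vertices each have degree 3 and induce a cycle, so G is the wheel on 5 vertices with hub e. With the hub fixed, the remaining symmetry is that of the rim cycle C_4, giving the dihedral group D_4.

8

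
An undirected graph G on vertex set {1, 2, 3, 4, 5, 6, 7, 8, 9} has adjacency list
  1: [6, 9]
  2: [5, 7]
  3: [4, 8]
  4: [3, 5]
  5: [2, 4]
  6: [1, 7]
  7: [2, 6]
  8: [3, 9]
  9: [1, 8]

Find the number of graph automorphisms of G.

18

Every vertex has degree 2 and the graph is connected, so G is the 9-cycle C_9. C_9 has 9 rotations and 9 reflections, so Aut(C_9) ≅ D_9 of order 18.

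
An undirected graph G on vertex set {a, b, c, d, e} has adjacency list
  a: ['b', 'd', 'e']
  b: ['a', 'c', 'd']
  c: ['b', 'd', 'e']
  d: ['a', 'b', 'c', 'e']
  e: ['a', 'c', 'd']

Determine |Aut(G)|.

8

Vertex d is the unique vertex of degree 4; the remaining 4 vertices each have degree 3 and induce a cycle, so G is the wheel on 5 vertices with hub d. With the hub fixed, the remaining symmetry is that of the rim cycle C_4, giving the dihedral group D_4.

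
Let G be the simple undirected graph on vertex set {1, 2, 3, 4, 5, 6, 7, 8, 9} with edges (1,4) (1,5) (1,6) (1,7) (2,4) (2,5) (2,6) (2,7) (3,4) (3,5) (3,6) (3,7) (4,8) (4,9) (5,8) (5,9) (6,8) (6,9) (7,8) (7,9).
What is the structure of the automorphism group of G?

The vertices split by degree into {4, 5, 6, 7} (degree 5) and {1, 2, 3, 8, 9} (degree 4); every edge runs between the two parts, so G is the complete bipartite graph K_{4,5}. Automorphisms preserve the bipartition setwise (since the parts differ in size) and act as S_4 × S_5 within it; |Aut| = 2880.

S_4 × S_5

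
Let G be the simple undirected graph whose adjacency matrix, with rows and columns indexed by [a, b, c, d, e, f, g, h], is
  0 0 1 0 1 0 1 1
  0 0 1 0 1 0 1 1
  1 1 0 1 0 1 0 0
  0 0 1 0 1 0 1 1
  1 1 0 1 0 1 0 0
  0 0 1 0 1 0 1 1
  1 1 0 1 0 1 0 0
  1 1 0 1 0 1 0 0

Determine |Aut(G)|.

1152

G is 4-regular and bipartite with parts {c, e, g, h} and {a, b, d, f} (each part is independent and every cross-pair is an edge), so G = K_{4,4}. Aut(K_{4,4}) is the wreath product S_4 ≀ Z_2: permute within each part, then optionally swap the parts; |Aut| = 2·(4!)² = 1152.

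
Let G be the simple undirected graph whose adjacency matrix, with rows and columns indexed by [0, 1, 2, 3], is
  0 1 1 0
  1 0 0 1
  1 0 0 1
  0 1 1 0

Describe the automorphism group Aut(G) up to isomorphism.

G is 2-regular and connected on 4 vertices, i.e. the cycle C_4. The automorphisms of the 4-cycle are exactly the symmetries of a regular 4-gon: the dihedral group D_4, |D_4| = 8.

D_4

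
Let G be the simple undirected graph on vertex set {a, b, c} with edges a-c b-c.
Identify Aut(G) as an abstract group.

The degree sequence is [1, 1, 2]; the two degree-1 vertices a and b are the ends of a path, so G = P_3. The only nontrivial automorphism of a path is the end-to-end reflection, so Aut(G) ≅ Z_2.

the cyclic group of order 2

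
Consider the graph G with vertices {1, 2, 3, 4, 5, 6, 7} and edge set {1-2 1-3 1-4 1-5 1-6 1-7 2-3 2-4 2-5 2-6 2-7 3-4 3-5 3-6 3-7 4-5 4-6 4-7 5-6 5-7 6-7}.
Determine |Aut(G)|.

5040

All 7 vertices are pairwise adjacent: G = K_7. Every bijection on the vertex set is an automorphism of K_7; hence Aut(K_7) ≅ S_7, order 5040.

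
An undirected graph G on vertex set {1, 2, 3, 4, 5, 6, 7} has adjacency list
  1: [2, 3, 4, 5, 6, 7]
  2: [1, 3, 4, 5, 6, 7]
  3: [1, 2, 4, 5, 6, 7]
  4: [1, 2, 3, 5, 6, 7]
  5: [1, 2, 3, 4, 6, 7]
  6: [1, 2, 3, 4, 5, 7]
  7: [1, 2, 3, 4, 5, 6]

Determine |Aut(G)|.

5040

Every vertex has degree 6, so G is the complete graph K_7. Any permutation of the 7 vertices preserves K_7, so Aut(K_7) = S_7 of order 7! = 5040.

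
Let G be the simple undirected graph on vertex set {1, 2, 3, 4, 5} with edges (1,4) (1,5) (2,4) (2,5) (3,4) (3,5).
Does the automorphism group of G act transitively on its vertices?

Automorphisms preserve degree, but G has vertices of degree 2 and vertices of degree 3; no automorphism maps one to the other, so G is not vertex-transitive.

No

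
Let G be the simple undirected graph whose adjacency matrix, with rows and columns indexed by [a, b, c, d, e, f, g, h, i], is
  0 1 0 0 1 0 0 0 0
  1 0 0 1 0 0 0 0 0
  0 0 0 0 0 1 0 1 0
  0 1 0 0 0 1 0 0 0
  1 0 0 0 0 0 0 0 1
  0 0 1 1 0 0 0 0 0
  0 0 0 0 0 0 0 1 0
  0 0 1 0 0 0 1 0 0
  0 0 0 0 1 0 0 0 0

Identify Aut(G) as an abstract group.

Z_2

The degree sequence is [2, 2, 2, 2, 2, 2, 1, 2, 1]; the two degree-1 vertices g and i are the ends of a path, so G = P_9. The only nontrivial automorphism of a path is the end-to-end reflection, so Aut(G) ≅ Z_2.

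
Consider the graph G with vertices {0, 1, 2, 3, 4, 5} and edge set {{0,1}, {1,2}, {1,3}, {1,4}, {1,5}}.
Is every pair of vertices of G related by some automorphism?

Vertex 1 is the only vertex of degree 5, so every automorphism fixes it; G is not vertex-transitive.

No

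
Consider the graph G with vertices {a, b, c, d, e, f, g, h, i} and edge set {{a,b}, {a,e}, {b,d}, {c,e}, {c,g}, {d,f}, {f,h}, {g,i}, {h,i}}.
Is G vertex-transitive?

G is 2-regular and connected on 9 vertices, i.e. the cycle C_9. C_9 has 9 rotations and 9 reflections, so Aut(C_9) ≅ D_9 of order 18. Under this action every vertex can be carried to every other, so G is vertex-transitive.

Yes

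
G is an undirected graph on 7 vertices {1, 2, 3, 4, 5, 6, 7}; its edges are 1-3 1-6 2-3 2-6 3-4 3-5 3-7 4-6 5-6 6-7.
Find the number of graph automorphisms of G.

240

The vertices split by degree into {3, 6} (degree 5) and {1, 2, 4, 5, 7} (degree 2); every edge runs between the two parts, so G is the complete bipartite graph K_{2,5}. The parts have unequal sizes, so no automorphism swaps them; each part is permuted independently, giving S_2 × S_5 of order 2!·5! = 240.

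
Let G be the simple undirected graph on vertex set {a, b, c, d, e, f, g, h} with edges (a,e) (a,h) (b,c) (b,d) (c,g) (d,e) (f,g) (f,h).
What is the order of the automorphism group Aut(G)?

16

G is 2-regular and connected on 8 vertices, i.e. the cycle C_8. C_8 has 8 rotations and 8 reflections, so Aut(C_8) ≅ D_8 of order 16.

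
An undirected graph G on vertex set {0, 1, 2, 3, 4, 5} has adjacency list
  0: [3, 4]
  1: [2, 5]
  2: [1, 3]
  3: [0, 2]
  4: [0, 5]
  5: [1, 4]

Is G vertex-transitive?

Yes

Every vertex has degree 2 and the graph is connected, so G is the 6-cycle C_6. The automorphisms of the 6-cycle are exactly the symmetries of a regular 6-gon: the dihedral group D_6, |D_6| = 12. This group acts transitively on the 6 vertices.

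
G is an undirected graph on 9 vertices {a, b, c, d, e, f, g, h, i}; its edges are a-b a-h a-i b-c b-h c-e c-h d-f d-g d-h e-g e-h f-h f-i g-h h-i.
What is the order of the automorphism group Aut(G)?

16

Vertex h is the unique vertex of degree 8; the remaining 8 vertices each have degree 3 and induce a cycle, so G is the wheel on 9 vertices with hub h. With the hub fixed, the remaining symmetry is that of the rim cycle C_8, giving the dihedral group D_8.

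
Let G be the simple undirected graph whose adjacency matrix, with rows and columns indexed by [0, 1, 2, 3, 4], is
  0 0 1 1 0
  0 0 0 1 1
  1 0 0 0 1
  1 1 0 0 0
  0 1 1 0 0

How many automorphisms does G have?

Every vertex has degree 2 and the graph is connected, so G is the 5-cycle C_5. The automorphisms of the 5-cycle are exactly the symmetries of a regular 5-gon: the dihedral group D_5, |D_5| = 10.

10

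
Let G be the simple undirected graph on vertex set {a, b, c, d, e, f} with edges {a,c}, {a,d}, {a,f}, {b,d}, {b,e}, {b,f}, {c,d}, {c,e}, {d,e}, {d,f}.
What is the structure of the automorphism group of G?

D_5

Vertex d is the unique vertex of degree 5; the remaining 5 vertices each have degree 3 and induce a cycle, so G is the wheel on 6 vertices with hub d. Every automorphism fixes the hub and acts on the rim 5-cycle, so Aut(G) ≅ Aut(C_5) = D_5 of order 10.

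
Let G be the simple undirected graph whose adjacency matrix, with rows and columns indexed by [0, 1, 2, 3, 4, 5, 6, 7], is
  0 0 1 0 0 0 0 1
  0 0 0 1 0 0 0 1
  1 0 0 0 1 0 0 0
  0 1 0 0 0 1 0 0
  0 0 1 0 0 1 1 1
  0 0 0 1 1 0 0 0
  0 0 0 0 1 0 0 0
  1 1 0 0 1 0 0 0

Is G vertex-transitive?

No

Vertex 4 is the only vertex of degree 4, so every automorphism fixes it; G is not vertex-transitive.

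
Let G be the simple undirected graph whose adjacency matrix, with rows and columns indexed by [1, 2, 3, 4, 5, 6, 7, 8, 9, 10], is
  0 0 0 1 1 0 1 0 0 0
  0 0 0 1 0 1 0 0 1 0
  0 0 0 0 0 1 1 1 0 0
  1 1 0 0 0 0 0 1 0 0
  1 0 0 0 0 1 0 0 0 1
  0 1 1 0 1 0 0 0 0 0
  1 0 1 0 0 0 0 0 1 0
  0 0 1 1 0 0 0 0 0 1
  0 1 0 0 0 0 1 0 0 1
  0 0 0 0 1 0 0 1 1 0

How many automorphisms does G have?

G is 3-regular on 10 vertices with no triangles and no 4-cycles (girth 5): this is the Petersen graph. Viewing the Petersen graph as the Kneser graph K(5,2) — vertices are 2-subsets of {1,…,5}, edges join disjoint pairs — its automorphisms are exactly the permutations of the 5-element set, so Aut ≅ S_5 of order 120.

120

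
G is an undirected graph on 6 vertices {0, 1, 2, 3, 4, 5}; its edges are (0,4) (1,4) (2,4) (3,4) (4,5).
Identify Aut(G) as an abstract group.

Vertex 4 has degree 5 and every other vertex has degree 1, so G is the star K_{1,5} with centre 4. The 5 leaves are pairwise interchangeable while the centre is fixed, giving Aut(G) = S_5.

S_5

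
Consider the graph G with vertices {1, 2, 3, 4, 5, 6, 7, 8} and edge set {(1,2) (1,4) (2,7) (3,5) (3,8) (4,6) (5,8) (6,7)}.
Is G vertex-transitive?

No

G has two connected components, {1, 2, 4, 6, 7} and {3, 5, 8}; each is 2-regular, so G = C_5 ⊔ C_3. The orbit of 1 under Aut(G) is {1, 2, 4, 6, 7}, which does not contain 3, so G is not vertex-transitive.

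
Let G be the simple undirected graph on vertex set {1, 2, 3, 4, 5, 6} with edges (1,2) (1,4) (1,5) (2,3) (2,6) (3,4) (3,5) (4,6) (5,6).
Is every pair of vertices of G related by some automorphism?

G is 3-regular and bipartite with parts {2, 4, 5} and {1, 3, 6} (each part is independent and every cross-pair is an edge), so G = K_{3,3}. Aut(K_{3,3}) is the wreath product S_3 ≀ Z_2: permute within each part, then optionally swap the parts; |Aut| = 2·(3!)² = 72. This group acts transitively on the 6 vertices.

Yes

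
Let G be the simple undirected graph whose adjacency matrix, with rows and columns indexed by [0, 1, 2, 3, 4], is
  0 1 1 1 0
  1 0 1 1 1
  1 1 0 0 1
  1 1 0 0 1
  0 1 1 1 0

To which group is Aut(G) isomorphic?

D_4

Vertex 1 is the unique vertex of degree 4; the remaining 4 vertices each have degree 3 and induce a cycle, so G is the wheel on 5 vertices with hub 1. Every automorphism fixes the hub and acts on the rim 4-cycle, so Aut(G) ≅ Aut(C_4) = D_4 of order 8.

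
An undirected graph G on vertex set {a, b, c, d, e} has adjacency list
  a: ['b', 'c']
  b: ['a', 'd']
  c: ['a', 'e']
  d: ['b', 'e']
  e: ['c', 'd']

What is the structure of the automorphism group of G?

D_5

G is 2-regular and connected on 5 vertices, i.e. the cycle C_5. C_5 has 5 rotations and 5 reflections, so Aut(C_5) ≅ D_5 of order 10.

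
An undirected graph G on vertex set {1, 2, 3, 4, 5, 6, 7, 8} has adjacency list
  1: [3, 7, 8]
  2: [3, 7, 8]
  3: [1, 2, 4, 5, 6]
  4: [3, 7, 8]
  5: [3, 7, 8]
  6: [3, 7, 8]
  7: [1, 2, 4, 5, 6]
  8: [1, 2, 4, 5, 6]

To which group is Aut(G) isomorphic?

S_3 × S_5

The vertices split by degree into {3, 7, 8} (degree 5) and {1, 2, 4, 5, 6} (degree 3); every edge runs between the two parts, so G is the complete bipartite graph K_{3,5}. The parts have unequal sizes, so no automorphism swaps them; each part is permuted independently, giving S_3 × S_5 of order 3!·5! = 720.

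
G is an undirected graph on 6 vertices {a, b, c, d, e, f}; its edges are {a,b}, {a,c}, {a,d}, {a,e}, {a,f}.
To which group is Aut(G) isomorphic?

Vertex a has degree 5 and every other vertex has degree 1, so G is the star K_{1,5} with centre a. The 5 leaves are pairwise interchangeable while the centre is fixed, giving Aut(G) = S_5.

the symmetric group on 5 letters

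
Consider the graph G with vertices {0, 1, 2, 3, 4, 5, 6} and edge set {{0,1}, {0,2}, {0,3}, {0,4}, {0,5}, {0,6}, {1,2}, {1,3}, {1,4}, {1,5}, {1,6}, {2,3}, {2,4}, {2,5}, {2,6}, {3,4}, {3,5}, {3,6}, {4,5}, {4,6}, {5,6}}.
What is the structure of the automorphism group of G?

S_7

All 7 vertices are pairwise adjacent: G = K_7. Any permutation of the 7 vertices preserves K_7, so Aut(K_7) = S_7 of order 7! = 5040.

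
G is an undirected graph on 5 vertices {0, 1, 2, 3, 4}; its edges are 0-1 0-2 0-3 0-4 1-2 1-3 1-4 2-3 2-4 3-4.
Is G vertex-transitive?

Yes

Every vertex has degree 4, so G is the complete graph K_5. Any permutation of the 5 vertices preserves K_5, so Aut(K_5) = S_5 of order 5! = 120. Under this action every vertex can be carried to every other, so G is vertex-transitive.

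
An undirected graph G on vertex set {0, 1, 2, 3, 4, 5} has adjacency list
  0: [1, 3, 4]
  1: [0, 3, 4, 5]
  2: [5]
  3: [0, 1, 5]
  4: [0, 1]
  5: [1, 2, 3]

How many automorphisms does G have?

1

Degrees alone do not determine every vertex (e.g. 0 and 3 both have degree 3), but their neighbour-degree multisets differ: N(0) has degrees [2, 3, 4] while N(3) has degrees [3, 3, 4]. Repeating this refinement separates all vertices, so the only automorphism is the identity.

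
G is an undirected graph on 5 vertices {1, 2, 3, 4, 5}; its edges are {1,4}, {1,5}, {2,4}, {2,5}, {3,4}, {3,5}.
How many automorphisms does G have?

12

The vertices split by degree into {4, 5} (degree 3) and {1, 2, 3} (degree 2); every edge runs between the two parts, so G is the complete bipartite graph K_{2,3}. Automorphisms preserve the bipartition setwise (since the parts differ in size) and act as S_2 × S_3 within it; |Aut| = 12.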